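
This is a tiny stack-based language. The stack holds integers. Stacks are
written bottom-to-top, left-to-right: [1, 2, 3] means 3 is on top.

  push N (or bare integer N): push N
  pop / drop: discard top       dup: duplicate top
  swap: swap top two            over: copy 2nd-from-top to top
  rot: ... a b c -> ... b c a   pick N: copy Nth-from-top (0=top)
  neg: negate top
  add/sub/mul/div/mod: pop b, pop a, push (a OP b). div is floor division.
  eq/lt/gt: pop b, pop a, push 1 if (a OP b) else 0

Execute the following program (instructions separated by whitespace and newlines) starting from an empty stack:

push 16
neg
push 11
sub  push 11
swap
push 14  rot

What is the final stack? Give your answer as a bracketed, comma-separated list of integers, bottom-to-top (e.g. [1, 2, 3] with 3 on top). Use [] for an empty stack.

Answer: [-27, 14, 11]

Derivation:
After 'push 16': [16]
After 'neg': [-16]
After 'push 11': [-16, 11]
After 'sub': [-27]
After 'push 11': [-27, 11]
After 'swap': [11, -27]
After 'push 14': [11, -27, 14]
After 'rot': [-27, 14, 11]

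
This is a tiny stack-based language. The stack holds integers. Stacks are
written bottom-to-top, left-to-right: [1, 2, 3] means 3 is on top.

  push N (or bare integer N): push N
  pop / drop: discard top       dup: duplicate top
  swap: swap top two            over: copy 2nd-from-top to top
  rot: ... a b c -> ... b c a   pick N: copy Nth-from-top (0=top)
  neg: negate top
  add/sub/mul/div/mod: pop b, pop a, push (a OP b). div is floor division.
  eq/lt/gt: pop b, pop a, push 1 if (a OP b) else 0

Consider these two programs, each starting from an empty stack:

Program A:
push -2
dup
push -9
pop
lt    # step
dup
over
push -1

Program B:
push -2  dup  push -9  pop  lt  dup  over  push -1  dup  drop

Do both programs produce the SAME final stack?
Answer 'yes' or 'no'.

Program A trace:
  After 'push -2': [-2]
  After 'dup': [-2, -2]
  After 'push -9': [-2, -2, -9]
  After 'pop': [-2, -2]
  After 'lt': [0]
  After 'dup': [0, 0]
  After 'over': [0, 0, 0]
  After 'push -1': [0, 0, 0, -1]
Program A final stack: [0, 0, 0, -1]

Program B trace:
  After 'push -2': [-2]
  After 'dup': [-2, -2]
  After 'push -9': [-2, -2, -9]
  After 'pop': [-2, -2]
  After 'lt': [0]
  After 'dup': [0, 0]
  After 'over': [0, 0, 0]
  After 'push -1': [0, 0, 0, -1]
  After 'dup': [0, 0, 0, -1, -1]
  After 'drop': [0, 0, 0, -1]
Program B final stack: [0, 0, 0, -1]
Same: yes

Answer: yes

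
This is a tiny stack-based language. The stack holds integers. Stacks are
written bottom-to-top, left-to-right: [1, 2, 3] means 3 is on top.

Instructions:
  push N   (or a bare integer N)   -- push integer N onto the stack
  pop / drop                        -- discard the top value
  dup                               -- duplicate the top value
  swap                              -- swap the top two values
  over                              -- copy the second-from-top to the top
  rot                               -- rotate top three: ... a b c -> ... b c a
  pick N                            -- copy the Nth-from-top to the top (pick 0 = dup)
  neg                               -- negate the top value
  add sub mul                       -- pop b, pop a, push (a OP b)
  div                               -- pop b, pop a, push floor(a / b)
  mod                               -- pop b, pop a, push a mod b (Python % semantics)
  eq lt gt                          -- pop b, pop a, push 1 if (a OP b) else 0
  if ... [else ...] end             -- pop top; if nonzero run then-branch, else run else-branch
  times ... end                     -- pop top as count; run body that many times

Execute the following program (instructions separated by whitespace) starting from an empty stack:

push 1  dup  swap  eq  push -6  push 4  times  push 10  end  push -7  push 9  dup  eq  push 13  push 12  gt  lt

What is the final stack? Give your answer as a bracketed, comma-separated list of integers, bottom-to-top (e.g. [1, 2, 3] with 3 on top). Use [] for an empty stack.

Answer: [1, -6, 10, 10, 10, 10, -7, 0]

Derivation:
After 'push 1': [1]
After 'dup': [1, 1]
After 'swap': [1, 1]
After 'eq': [1]
After 'push -6': [1, -6]
After 'push 4': [1, -6, 4]
After 'times': [1, -6]
After 'push 10': [1, -6, 10]
After 'push 10': [1, -6, 10, 10]
After 'push 10': [1, -6, 10, 10, 10]
After 'push 10': [1, -6, 10, 10, 10, 10]
After 'push -7': [1, -6, 10, 10, 10, 10, -7]
After 'push 9': [1, -6, 10, 10, 10, 10, -7, 9]
After 'dup': [1, -6, 10, 10, 10, 10, -7, 9, 9]
After 'eq': [1, -6, 10, 10, 10, 10, -7, 1]
After 'push 13': [1, -6, 10, 10, 10, 10, -7, 1, 13]
After 'push 12': [1, -6, 10, 10, 10, 10, -7, 1, 13, 12]
After 'gt': [1, -6, 10, 10, 10, 10, -7, 1, 1]
After 'lt': [1, -6, 10, 10, 10, 10, -7, 0]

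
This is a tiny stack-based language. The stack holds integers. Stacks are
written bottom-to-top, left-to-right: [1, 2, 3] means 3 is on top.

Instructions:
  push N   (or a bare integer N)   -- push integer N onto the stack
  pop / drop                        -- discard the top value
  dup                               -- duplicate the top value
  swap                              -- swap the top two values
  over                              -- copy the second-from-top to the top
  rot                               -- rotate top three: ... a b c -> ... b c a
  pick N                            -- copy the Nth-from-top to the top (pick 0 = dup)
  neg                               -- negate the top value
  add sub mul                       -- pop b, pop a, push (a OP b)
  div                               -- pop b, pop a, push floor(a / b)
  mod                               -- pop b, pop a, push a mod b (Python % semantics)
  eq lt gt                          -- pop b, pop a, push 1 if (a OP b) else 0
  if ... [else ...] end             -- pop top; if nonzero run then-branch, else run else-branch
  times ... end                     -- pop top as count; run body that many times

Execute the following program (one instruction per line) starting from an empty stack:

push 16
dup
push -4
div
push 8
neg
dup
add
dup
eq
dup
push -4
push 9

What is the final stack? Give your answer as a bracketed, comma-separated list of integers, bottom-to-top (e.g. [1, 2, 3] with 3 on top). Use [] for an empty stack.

Answer: [16, -4, 1, 1, -4, 9]

Derivation:
After 'push 16': [16]
After 'dup': [16, 16]
After 'push -4': [16, 16, -4]
After 'div': [16, -4]
After 'push 8': [16, -4, 8]
After 'neg': [16, -4, -8]
After 'dup': [16, -4, -8, -8]
After 'add': [16, -4, -16]
After 'dup': [16, -4, -16, -16]
After 'eq': [16, -4, 1]
After 'dup': [16, -4, 1, 1]
After 'push -4': [16, -4, 1, 1, -4]
After 'push 9': [16, -4, 1, 1, -4, 9]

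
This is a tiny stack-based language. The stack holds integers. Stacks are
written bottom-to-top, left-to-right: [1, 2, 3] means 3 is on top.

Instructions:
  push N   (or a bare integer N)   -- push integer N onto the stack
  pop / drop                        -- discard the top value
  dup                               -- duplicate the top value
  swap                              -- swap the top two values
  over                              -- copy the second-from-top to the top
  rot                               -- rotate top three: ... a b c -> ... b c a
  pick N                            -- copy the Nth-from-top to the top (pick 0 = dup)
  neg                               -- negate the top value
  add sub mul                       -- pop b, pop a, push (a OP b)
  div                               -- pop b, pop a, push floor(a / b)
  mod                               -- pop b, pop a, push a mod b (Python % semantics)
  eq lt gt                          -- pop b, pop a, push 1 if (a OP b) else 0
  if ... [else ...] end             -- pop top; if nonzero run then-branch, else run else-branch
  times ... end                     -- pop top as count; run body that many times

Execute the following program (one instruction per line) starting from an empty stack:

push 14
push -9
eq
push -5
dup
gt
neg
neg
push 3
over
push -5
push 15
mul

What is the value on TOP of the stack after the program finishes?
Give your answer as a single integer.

After 'push 14': [14]
After 'push -9': [14, -9]
After 'eq': [0]
After 'push -5': [0, -5]
After 'dup': [0, -5, -5]
After 'gt': [0, 0]
After 'neg': [0, 0]
After 'neg': [0, 0]
After 'push 3': [0, 0, 3]
After 'over': [0, 0, 3, 0]
After 'push -5': [0, 0, 3, 0, -5]
After 'push 15': [0, 0, 3, 0, -5, 15]
After 'mul': [0, 0, 3, 0, -75]

Answer: -75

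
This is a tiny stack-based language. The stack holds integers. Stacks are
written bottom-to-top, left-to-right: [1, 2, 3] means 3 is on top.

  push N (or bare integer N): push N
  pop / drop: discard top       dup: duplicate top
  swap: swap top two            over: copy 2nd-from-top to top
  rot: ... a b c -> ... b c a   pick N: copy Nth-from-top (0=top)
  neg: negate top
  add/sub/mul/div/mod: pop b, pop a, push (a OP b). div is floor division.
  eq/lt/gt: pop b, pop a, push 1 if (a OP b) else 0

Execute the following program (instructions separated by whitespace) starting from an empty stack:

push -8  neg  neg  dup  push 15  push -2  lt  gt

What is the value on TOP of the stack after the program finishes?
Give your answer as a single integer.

Answer: 0

Derivation:
After 'push -8': [-8]
After 'neg': [8]
After 'neg': [-8]
After 'dup': [-8, -8]
After 'push 15': [-8, -8, 15]
After 'push -2': [-8, -8, 15, -2]
After 'lt': [-8, -8, 0]
After 'gt': [-8, 0]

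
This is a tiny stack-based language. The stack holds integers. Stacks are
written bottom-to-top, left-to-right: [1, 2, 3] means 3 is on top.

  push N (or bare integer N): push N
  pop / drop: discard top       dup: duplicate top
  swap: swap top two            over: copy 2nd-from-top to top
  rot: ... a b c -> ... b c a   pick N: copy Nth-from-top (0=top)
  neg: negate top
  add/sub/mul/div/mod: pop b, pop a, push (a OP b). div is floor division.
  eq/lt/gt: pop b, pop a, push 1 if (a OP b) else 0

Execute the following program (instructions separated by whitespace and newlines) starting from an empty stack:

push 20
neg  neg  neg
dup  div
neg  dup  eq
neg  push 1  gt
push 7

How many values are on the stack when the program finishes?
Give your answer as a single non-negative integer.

Answer: 2

Derivation:
After 'push 20': stack = [20] (depth 1)
After 'neg': stack = [-20] (depth 1)
After 'neg': stack = [20] (depth 1)
After 'neg': stack = [-20] (depth 1)
After 'dup': stack = [-20, -20] (depth 2)
After 'div': stack = [1] (depth 1)
After 'neg': stack = [-1] (depth 1)
After 'dup': stack = [-1, -1] (depth 2)
After 'eq': stack = [1] (depth 1)
After 'neg': stack = [-1] (depth 1)
After 'push 1': stack = [-1, 1] (depth 2)
After 'gt': stack = [0] (depth 1)
After 'push 7': stack = [0, 7] (depth 2)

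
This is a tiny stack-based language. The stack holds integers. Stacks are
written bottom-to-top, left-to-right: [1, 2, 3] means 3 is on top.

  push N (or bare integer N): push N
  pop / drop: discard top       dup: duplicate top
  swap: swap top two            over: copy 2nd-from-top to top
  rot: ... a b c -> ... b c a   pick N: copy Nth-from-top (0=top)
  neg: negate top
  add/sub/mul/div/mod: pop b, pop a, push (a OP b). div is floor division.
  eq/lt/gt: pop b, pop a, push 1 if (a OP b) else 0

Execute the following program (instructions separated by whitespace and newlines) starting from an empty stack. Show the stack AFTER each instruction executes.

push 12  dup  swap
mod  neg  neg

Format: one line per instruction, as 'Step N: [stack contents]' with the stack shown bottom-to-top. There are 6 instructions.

Step 1: [12]
Step 2: [12, 12]
Step 3: [12, 12]
Step 4: [0]
Step 5: [0]
Step 6: [0]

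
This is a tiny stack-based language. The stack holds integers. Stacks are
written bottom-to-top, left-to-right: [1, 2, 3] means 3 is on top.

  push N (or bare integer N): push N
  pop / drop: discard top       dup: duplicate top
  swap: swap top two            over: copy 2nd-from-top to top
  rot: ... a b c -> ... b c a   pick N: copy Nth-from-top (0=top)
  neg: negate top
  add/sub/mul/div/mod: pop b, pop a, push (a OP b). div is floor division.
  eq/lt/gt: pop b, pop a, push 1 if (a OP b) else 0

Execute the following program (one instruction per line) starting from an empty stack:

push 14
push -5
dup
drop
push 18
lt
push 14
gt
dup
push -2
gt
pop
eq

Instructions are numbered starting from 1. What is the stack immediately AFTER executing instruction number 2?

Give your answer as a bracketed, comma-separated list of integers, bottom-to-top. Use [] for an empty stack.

Step 1 ('push 14'): [14]
Step 2 ('push -5'): [14, -5]

Answer: [14, -5]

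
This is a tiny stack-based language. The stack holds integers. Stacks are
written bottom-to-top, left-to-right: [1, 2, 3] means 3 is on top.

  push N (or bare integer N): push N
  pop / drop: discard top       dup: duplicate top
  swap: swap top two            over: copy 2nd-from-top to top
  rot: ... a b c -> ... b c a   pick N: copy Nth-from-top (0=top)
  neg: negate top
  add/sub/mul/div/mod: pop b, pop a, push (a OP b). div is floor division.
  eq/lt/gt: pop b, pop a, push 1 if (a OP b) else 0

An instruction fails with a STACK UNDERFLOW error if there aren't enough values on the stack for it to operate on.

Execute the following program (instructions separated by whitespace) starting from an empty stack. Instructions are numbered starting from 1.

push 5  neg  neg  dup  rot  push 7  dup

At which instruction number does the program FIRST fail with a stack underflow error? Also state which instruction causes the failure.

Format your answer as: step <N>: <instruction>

Answer: step 5: rot

Derivation:
Step 1 ('push 5'): stack = [5], depth = 1
Step 2 ('neg'): stack = [-5], depth = 1
Step 3 ('neg'): stack = [5], depth = 1
Step 4 ('dup'): stack = [5, 5], depth = 2
Step 5 ('rot'): needs 3 value(s) but depth is 2 — STACK UNDERFLOW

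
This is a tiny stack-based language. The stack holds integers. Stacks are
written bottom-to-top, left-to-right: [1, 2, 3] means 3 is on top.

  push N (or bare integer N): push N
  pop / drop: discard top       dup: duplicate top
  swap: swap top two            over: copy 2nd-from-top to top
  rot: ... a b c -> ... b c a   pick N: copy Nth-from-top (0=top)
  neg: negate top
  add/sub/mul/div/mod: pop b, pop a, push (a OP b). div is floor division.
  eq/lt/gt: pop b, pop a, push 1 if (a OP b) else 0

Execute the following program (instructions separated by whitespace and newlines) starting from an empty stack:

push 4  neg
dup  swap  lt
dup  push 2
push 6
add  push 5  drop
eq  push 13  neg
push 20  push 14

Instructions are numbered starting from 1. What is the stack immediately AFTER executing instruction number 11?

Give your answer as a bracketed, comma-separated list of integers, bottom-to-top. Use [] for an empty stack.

Step 1 ('push 4'): [4]
Step 2 ('neg'): [-4]
Step 3 ('dup'): [-4, -4]
Step 4 ('swap'): [-4, -4]
Step 5 ('lt'): [0]
Step 6 ('dup'): [0, 0]
Step 7 ('push 2'): [0, 0, 2]
Step 8 ('push 6'): [0, 0, 2, 6]
Step 9 ('add'): [0, 0, 8]
Step 10 ('push 5'): [0, 0, 8, 5]
Step 11 ('drop'): [0, 0, 8]

Answer: [0, 0, 8]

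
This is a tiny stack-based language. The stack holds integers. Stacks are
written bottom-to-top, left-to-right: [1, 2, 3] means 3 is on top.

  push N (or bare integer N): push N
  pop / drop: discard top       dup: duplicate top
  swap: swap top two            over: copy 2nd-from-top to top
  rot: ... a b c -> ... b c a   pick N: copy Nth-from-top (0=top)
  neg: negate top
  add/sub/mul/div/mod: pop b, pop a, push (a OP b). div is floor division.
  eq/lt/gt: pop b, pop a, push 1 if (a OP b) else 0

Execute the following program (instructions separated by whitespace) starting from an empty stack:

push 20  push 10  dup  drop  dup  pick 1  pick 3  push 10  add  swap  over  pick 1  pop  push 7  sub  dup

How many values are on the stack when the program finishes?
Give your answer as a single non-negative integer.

Answer: 7

Derivation:
After 'push 20': stack = [20] (depth 1)
After 'push 10': stack = [20, 10] (depth 2)
After 'dup': stack = [20, 10, 10] (depth 3)
After 'drop': stack = [20, 10] (depth 2)
After 'dup': stack = [20, 10, 10] (depth 3)
After 'pick 1': stack = [20, 10, 10, 10] (depth 4)
After 'pick 3': stack = [20, 10, 10, 10, 20] (depth 5)
After 'push 10': stack = [20, 10, 10, 10, 20, 10] (depth 6)
After 'add': stack = [20, 10, 10, 10, 30] (depth 5)
After 'swap': stack = [20, 10, 10, 30, 10] (depth 5)
After 'over': stack = [20, 10, 10, 30, 10, 30] (depth 6)
After 'pick 1': stack = [20, 10, 10, 30, 10, 30, 10] (depth 7)
After 'pop': stack = [20, 10, 10, 30, 10, 30] (depth 6)
After 'push 7': stack = [20, 10, 10, 30, 10, 30, 7] (depth 7)
After 'sub': stack = [20, 10, 10, 30, 10, 23] (depth 6)
After 'dup': stack = [20, 10, 10, 30, 10, 23, 23] (depth 7)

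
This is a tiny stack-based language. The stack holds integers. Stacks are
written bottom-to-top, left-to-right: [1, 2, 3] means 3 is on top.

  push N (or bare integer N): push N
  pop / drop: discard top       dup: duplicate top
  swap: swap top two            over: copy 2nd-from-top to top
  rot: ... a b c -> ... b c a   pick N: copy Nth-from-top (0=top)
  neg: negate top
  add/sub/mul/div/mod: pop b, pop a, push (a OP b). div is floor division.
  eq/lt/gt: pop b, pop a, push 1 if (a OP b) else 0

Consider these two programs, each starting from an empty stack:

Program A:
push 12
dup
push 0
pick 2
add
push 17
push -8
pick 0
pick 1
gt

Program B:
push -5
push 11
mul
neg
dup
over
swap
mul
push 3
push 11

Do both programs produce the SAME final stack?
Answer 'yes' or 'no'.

Answer: no

Derivation:
Program A trace:
  After 'push 12': [12]
  After 'dup': [12, 12]
  After 'push 0': [12, 12, 0]
  After 'pick 2': [12, 12, 0, 12]
  After 'add': [12, 12, 12]
  After 'push 17': [12, 12, 12, 17]
  After 'push -8': [12, 12, 12, 17, -8]
  After 'pick 0': [12, 12, 12, 17, -8, -8]
  After 'pick 1': [12, 12, 12, 17, -8, -8, -8]
  After 'gt': [12, 12, 12, 17, -8, 0]
Program A final stack: [12, 12, 12, 17, -8, 0]

Program B trace:
  After 'push -5': [-5]
  After 'push 11': [-5, 11]
  After 'mul': [-55]
  After 'neg': [55]
  After 'dup': [55, 55]
  After 'over': [55, 55, 55]
  After 'swap': [55, 55, 55]
  After 'mul': [55, 3025]
  After 'push 3': [55, 3025, 3]
  After 'push 11': [55, 3025, 3, 11]
Program B final stack: [55, 3025, 3, 11]
Same: no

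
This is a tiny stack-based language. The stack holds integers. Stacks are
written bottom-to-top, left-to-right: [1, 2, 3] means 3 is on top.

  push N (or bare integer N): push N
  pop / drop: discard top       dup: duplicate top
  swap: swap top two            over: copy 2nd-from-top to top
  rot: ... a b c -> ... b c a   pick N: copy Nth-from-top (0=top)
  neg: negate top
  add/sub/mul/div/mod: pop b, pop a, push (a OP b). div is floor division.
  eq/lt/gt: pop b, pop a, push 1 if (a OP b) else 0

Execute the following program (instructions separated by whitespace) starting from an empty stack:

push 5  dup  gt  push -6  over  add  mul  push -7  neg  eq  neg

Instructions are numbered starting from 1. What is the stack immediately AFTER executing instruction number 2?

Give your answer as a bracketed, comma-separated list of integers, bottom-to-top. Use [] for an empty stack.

Answer: [5, 5]

Derivation:
Step 1 ('push 5'): [5]
Step 2 ('dup'): [5, 5]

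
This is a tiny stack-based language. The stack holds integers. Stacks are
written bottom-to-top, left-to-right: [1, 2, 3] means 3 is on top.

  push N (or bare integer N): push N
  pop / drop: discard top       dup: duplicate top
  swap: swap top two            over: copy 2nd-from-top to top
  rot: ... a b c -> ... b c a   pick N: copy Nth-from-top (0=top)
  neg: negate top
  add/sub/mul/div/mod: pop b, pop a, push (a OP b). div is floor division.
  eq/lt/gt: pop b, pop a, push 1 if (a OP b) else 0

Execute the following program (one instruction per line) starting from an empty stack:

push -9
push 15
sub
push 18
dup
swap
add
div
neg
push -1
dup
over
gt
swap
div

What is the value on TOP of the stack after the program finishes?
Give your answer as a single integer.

Answer: 0

Derivation:
After 'push -9': [-9]
After 'push 15': [-9, 15]
After 'sub': [-24]
After 'push 18': [-24, 18]
After 'dup': [-24, 18, 18]
After 'swap': [-24, 18, 18]
After 'add': [-24, 36]
After 'div': [-1]
After 'neg': [1]
After 'push -1': [1, -1]
After 'dup': [1, -1, -1]
After 'over': [1, -1, -1, -1]
After 'gt': [1, -1, 0]
After 'swap': [1, 0, -1]
After 'div': [1, 0]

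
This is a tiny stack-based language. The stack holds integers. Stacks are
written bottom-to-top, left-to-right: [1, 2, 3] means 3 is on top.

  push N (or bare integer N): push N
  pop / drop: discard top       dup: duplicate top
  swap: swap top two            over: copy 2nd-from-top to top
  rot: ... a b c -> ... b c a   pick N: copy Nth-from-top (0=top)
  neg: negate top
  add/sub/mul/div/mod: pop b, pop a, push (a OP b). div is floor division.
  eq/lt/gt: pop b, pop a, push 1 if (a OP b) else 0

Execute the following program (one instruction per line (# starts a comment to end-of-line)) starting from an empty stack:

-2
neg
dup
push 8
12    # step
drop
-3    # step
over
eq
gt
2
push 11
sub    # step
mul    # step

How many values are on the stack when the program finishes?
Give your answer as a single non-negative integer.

Answer: 3

Derivation:
After 'push -2': stack = [-2] (depth 1)
After 'neg': stack = [2] (depth 1)
After 'dup': stack = [2, 2] (depth 2)
After 'push 8': stack = [2, 2, 8] (depth 3)
After 'push 12': stack = [2, 2, 8, 12] (depth 4)
After 'drop': stack = [2, 2, 8] (depth 3)
After 'push -3': stack = [2, 2, 8, -3] (depth 4)
After 'over': stack = [2, 2, 8, -3, 8] (depth 5)
After 'eq': stack = [2, 2, 8, 0] (depth 4)
After 'gt': stack = [2, 2, 1] (depth 3)
After 'push 2': stack = [2, 2, 1, 2] (depth 4)
After 'push 11': stack = [2, 2, 1, 2, 11] (depth 5)
After 'sub': stack = [2, 2, 1, -9] (depth 4)
After 'mul': stack = [2, 2, -9] (depth 3)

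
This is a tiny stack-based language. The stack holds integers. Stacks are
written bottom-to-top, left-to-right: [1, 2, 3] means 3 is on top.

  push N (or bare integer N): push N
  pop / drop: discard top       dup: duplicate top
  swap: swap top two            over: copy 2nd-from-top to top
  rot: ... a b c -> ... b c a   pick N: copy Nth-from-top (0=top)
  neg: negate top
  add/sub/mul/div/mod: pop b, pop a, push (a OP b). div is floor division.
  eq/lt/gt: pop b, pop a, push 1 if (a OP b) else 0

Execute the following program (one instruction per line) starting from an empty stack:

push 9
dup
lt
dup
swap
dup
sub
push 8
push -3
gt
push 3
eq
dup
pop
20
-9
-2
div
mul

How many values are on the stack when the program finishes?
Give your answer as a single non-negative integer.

Answer: 4

Derivation:
After 'push 9': stack = [9] (depth 1)
After 'dup': stack = [9, 9] (depth 2)
After 'lt': stack = [0] (depth 1)
After 'dup': stack = [0, 0] (depth 2)
After 'swap': stack = [0, 0] (depth 2)
After 'dup': stack = [0, 0, 0] (depth 3)
After 'sub': stack = [0, 0] (depth 2)
After 'push 8': stack = [0, 0, 8] (depth 3)
After 'push -3': stack = [0, 0, 8, -3] (depth 4)
After 'gt': stack = [0, 0, 1] (depth 3)
After 'push 3': stack = [0, 0, 1, 3] (depth 4)
After 'eq': stack = [0, 0, 0] (depth 3)
After 'dup': stack = [0, 0, 0, 0] (depth 4)
After 'pop': stack = [0, 0, 0] (depth 3)
After 'push 20': stack = [0, 0, 0, 20] (depth 4)
After 'push -9': stack = [0, 0, 0, 20, -9] (depth 5)
After 'push -2': stack = [0, 0, 0, 20, -9, -2] (depth 6)
After 'div': stack = [0, 0, 0, 20, 4] (depth 5)
After 'mul': stack = [0, 0, 0, 80] (depth 4)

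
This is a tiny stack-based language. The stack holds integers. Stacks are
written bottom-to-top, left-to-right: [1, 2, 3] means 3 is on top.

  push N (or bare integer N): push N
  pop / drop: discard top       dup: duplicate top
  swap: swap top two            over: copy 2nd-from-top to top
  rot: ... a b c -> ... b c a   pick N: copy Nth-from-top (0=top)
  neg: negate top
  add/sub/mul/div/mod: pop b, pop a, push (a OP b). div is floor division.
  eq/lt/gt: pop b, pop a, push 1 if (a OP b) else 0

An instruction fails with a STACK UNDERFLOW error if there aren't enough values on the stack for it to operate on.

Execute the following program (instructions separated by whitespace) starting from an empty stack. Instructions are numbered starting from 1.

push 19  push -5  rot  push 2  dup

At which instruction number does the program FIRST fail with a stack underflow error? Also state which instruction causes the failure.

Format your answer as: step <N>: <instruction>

Step 1 ('push 19'): stack = [19], depth = 1
Step 2 ('push -5'): stack = [19, -5], depth = 2
Step 3 ('rot'): needs 3 value(s) but depth is 2 — STACK UNDERFLOW

Answer: step 3: rot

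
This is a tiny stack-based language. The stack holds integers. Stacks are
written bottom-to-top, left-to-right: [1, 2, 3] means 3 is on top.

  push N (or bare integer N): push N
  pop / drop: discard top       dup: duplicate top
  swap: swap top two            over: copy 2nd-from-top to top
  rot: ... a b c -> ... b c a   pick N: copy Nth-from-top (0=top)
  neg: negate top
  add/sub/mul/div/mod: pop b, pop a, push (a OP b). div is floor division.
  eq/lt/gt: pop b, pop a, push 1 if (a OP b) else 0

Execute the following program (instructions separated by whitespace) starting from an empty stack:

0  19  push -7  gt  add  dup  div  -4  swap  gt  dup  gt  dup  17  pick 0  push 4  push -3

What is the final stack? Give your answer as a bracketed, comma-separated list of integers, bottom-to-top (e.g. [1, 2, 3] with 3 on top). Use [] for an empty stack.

Answer: [0, 0, 17, 17, 4, -3]

Derivation:
After 'push 0': [0]
After 'push 19': [0, 19]
After 'push -7': [0, 19, -7]
After 'gt': [0, 1]
After 'add': [1]
After 'dup': [1, 1]
After 'div': [1]
After 'push -4': [1, -4]
After 'swap': [-4, 1]
After 'gt': [0]
After 'dup': [0, 0]
After 'gt': [0]
After 'dup': [0, 0]
After 'push 17': [0, 0, 17]
After 'pick 0': [0, 0, 17, 17]
After 'push 4': [0, 0, 17, 17, 4]
After 'push -3': [0, 0, 17, 17, 4, -3]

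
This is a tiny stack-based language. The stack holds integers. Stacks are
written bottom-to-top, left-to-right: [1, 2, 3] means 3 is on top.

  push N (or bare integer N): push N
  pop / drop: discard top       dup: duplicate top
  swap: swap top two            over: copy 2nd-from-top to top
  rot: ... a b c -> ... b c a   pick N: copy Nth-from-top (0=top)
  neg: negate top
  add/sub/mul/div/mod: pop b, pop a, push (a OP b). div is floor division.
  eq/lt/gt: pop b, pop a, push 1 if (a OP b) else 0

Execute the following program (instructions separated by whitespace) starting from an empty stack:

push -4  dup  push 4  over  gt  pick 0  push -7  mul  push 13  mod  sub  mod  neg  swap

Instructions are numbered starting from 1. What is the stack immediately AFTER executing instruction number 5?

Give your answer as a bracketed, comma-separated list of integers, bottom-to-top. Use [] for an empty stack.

Answer: [-4, -4, 1]

Derivation:
Step 1 ('push -4'): [-4]
Step 2 ('dup'): [-4, -4]
Step 3 ('push 4'): [-4, -4, 4]
Step 4 ('over'): [-4, -4, 4, -4]
Step 5 ('gt'): [-4, -4, 1]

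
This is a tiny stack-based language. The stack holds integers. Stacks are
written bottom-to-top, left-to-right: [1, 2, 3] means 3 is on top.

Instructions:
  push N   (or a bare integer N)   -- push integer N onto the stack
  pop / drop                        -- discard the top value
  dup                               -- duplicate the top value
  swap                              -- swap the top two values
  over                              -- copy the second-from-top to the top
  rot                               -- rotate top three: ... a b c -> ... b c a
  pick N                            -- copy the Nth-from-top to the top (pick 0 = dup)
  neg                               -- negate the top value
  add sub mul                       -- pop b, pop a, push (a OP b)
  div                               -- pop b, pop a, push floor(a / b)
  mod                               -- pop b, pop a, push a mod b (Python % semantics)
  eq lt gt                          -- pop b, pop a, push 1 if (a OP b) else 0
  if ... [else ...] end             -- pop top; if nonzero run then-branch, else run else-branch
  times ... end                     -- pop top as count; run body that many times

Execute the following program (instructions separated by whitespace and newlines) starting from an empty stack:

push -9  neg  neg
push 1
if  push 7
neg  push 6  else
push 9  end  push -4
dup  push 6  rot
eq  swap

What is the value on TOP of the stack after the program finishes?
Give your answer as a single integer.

Answer: -4

Derivation:
After 'push -9': [-9]
After 'neg': [9]
After 'neg': [-9]
After 'push 1': [-9, 1]
After 'if': [-9]
After 'push 7': [-9, 7]
After 'neg': [-9, -7]
After 'push 6': [-9, -7, 6]
After 'push -4': [-9, -7, 6, -4]
After 'dup': [-9, -7, 6, -4, -4]
After 'push 6': [-9, -7, 6, -4, -4, 6]
After 'rot': [-9, -7, 6, -4, 6, -4]
After 'eq': [-9, -7, 6, -4, 0]
After 'swap': [-9, -7, 6, 0, -4]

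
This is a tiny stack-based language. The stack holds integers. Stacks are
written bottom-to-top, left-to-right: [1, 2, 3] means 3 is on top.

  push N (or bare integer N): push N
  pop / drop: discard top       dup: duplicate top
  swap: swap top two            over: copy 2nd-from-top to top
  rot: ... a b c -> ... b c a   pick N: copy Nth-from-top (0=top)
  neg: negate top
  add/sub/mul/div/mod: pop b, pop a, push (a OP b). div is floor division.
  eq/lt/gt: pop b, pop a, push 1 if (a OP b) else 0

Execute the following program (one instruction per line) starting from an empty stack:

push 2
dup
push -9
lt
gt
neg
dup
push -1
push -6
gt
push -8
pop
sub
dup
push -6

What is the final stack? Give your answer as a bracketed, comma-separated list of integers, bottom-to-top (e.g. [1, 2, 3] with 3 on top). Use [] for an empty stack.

Answer: [-1, -2, -2, -6]

Derivation:
After 'push 2': [2]
After 'dup': [2, 2]
After 'push -9': [2, 2, -9]
After 'lt': [2, 0]
After 'gt': [1]
After 'neg': [-1]
After 'dup': [-1, -1]
After 'push -1': [-1, -1, -1]
After 'push -6': [-1, -1, -1, -6]
After 'gt': [-1, -1, 1]
After 'push -8': [-1, -1, 1, -8]
After 'pop': [-1, -1, 1]
After 'sub': [-1, -2]
After 'dup': [-1, -2, -2]
After 'push -6': [-1, -2, -2, -6]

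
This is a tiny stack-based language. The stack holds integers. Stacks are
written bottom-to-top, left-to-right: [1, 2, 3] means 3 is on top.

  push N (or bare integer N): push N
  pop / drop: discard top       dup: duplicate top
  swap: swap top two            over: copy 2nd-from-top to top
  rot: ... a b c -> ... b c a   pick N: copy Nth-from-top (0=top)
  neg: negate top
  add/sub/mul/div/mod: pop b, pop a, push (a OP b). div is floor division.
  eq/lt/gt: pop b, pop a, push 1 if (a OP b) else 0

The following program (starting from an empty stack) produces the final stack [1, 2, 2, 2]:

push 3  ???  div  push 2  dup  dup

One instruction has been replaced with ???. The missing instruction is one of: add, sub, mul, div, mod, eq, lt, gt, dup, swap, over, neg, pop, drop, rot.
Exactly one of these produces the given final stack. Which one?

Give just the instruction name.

Stack before ???: [3]
Stack after ???:  [3, 3]
The instruction that transforms [3] -> [3, 3] is: dup

Answer: dup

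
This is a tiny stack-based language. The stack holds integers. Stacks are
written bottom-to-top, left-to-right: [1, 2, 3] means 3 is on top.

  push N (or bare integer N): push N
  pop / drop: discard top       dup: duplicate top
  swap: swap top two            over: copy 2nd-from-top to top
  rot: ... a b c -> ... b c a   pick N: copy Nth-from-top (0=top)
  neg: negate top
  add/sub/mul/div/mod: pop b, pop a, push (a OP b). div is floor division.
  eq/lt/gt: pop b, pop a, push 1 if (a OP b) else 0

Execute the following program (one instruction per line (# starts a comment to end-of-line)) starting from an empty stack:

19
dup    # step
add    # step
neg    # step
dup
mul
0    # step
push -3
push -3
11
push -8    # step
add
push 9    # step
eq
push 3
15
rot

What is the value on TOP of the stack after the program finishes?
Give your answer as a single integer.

Answer: 0

Derivation:
After 'push 19': [19]
After 'dup': [19, 19]
After 'add': [38]
After 'neg': [-38]
After 'dup': [-38, -38]
After 'mul': [1444]
After 'push 0': [1444, 0]
After 'push -3': [1444, 0, -3]
After 'push -3': [1444, 0, -3, -3]
After 'push 11': [1444, 0, -3, -3, 11]
After 'push -8': [1444, 0, -3, -3, 11, -8]
After 'add': [1444, 0, -3, -3, 3]
After 'push 9': [1444, 0, -3, -3, 3, 9]
After 'eq': [1444, 0, -3, -3, 0]
After 'push 3': [1444, 0, -3, -3, 0, 3]
After 'push 15': [1444, 0, -3, -3, 0, 3, 15]
After 'rot': [1444, 0, -3, -3, 3, 15, 0]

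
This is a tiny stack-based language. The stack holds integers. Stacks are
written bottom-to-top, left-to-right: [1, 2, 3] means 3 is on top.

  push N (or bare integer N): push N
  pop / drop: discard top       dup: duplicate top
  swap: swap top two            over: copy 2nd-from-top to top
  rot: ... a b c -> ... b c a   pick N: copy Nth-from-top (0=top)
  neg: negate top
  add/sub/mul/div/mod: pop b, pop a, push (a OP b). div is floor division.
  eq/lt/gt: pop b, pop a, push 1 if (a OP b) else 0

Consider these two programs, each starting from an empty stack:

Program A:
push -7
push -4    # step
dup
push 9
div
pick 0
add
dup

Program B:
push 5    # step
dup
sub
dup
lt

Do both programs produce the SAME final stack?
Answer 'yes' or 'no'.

Answer: no

Derivation:
Program A trace:
  After 'push -7': [-7]
  After 'push -4': [-7, -4]
  After 'dup': [-7, -4, -4]
  After 'push 9': [-7, -4, -4, 9]
  After 'div': [-7, -4, -1]
  After 'pick 0': [-7, -4, -1, -1]
  After 'add': [-7, -4, -2]
  After 'dup': [-7, -4, -2, -2]
Program A final stack: [-7, -4, -2, -2]

Program B trace:
  After 'push 5': [5]
  After 'dup': [5, 5]
  After 'sub': [0]
  After 'dup': [0, 0]
  After 'lt': [0]
Program B final stack: [0]
Same: no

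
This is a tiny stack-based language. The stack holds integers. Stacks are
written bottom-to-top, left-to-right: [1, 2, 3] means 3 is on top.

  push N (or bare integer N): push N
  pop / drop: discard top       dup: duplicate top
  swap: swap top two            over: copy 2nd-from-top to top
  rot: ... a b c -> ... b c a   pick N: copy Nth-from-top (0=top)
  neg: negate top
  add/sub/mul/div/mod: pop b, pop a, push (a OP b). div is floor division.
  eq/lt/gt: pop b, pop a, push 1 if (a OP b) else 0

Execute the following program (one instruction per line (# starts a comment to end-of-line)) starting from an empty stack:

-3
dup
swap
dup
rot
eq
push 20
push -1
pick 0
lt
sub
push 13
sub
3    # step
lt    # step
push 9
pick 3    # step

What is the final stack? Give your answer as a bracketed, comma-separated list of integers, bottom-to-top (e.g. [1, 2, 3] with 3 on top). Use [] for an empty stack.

After 'push -3': [-3]
After 'dup': [-3, -3]
After 'swap': [-3, -3]
After 'dup': [-3, -3, -3]
After 'rot': [-3, -3, -3]
After 'eq': [-3, 1]
After 'push 20': [-3, 1, 20]
After 'push -1': [-3, 1, 20, -1]
After 'pick 0': [-3, 1, 20, -1, -1]
After 'lt': [-3, 1, 20, 0]
After 'sub': [-3, 1, 20]
After 'push 13': [-3, 1, 20, 13]
After 'sub': [-3, 1, 7]
After 'push 3': [-3, 1, 7, 3]
After 'lt': [-3, 1, 0]
After 'push 9': [-3, 1, 0, 9]
After 'pick 3': [-3, 1, 0, 9, -3]

Answer: [-3, 1, 0, 9, -3]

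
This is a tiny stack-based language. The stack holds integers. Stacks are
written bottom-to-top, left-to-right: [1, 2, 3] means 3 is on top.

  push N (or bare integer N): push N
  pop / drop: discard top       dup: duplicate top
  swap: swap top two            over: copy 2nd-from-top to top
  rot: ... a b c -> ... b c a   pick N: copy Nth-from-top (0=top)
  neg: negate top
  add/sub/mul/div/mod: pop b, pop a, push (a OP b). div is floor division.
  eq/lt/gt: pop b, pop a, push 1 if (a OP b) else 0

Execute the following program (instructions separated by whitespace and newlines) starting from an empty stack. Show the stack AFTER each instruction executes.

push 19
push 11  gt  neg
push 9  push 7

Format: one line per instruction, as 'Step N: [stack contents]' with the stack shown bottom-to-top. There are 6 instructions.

Step 1: [19]
Step 2: [19, 11]
Step 3: [1]
Step 4: [-1]
Step 5: [-1, 9]
Step 6: [-1, 9, 7]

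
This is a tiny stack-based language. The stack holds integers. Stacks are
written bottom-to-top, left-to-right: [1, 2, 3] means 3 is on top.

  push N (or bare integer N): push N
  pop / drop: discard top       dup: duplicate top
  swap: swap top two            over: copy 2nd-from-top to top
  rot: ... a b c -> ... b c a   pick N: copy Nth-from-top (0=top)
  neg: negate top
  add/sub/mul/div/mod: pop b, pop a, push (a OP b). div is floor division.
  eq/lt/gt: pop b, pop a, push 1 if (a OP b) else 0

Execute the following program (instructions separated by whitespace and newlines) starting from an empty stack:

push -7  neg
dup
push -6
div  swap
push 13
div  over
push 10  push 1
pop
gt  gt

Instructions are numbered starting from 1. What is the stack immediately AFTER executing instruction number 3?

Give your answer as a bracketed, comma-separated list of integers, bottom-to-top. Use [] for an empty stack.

Step 1 ('push -7'): [-7]
Step 2 ('neg'): [7]
Step 3 ('dup'): [7, 7]

Answer: [7, 7]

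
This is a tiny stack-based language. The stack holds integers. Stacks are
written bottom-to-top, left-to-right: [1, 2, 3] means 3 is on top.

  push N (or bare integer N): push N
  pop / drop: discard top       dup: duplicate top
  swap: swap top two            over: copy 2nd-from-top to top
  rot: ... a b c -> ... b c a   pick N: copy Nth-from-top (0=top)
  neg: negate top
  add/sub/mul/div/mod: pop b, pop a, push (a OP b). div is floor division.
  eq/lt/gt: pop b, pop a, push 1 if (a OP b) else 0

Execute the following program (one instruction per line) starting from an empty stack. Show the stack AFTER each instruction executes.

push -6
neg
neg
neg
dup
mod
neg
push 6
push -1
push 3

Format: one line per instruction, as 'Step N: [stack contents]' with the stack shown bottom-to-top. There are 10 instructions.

Step 1: [-6]
Step 2: [6]
Step 3: [-6]
Step 4: [6]
Step 5: [6, 6]
Step 6: [0]
Step 7: [0]
Step 8: [0, 6]
Step 9: [0, 6, -1]
Step 10: [0, 6, -1, 3]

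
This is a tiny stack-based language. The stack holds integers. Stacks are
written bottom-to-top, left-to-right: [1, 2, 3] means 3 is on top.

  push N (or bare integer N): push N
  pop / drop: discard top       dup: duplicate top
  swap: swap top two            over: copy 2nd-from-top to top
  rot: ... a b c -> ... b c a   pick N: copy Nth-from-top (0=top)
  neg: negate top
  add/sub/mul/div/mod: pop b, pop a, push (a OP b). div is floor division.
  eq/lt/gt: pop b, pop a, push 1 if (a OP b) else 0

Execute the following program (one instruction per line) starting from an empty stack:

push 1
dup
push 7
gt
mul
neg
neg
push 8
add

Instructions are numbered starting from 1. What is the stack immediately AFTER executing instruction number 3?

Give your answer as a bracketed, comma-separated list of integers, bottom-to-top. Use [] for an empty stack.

Step 1 ('push 1'): [1]
Step 2 ('dup'): [1, 1]
Step 3 ('push 7'): [1, 1, 7]

Answer: [1, 1, 7]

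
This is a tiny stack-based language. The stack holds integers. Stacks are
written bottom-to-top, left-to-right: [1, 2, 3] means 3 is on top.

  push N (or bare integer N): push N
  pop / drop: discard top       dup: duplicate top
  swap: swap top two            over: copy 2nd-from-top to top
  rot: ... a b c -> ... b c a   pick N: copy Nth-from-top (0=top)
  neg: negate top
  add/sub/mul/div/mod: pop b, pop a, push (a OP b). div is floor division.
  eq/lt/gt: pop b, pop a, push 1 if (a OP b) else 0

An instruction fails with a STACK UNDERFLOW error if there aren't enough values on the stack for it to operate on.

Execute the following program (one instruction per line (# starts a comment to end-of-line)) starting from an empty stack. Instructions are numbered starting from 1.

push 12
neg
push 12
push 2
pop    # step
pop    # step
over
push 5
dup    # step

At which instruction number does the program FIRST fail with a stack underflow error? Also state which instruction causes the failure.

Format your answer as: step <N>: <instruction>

Answer: step 7: over

Derivation:
Step 1 ('push 12'): stack = [12], depth = 1
Step 2 ('neg'): stack = [-12], depth = 1
Step 3 ('push 12'): stack = [-12, 12], depth = 2
Step 4 ('push 2'): stack = [-12, 12, 2], depth = 3
Step 5 ('pop'): stack = [-12, 12], depth = 2
Step 6 ('pop'): stack = [-12], depth = 1
Step 7 ('over'): needs 2 value(s) but depth is 1 — STACK UNDERFLOW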